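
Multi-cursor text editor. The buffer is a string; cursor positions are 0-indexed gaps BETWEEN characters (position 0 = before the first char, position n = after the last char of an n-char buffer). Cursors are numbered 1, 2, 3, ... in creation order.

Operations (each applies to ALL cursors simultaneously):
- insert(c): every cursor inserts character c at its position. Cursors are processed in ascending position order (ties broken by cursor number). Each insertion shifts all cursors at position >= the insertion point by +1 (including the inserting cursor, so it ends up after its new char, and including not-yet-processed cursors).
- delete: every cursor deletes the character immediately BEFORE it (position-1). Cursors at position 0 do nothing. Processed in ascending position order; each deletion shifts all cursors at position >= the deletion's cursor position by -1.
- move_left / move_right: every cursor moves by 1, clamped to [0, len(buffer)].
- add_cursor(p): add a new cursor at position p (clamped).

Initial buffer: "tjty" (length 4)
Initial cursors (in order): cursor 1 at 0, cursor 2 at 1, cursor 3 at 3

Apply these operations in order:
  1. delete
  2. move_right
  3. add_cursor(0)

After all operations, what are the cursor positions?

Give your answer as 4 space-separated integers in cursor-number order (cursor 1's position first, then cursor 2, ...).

Answer: 1 1 2 0

Derivation:
After op 1 (delete): buffer="jy" (len 2), cursors c1@0 c2@0 c3@1, authorship ..
After op 2 (move_right): buffer="jy" (len 2), cursors c1@1 c2@1 c3@2, authorship ..
After op 3 (add_cursor(0)): buffer="jy" (len 2), cursors c4@0 c1@1 c2@1 c3@2, authorship ..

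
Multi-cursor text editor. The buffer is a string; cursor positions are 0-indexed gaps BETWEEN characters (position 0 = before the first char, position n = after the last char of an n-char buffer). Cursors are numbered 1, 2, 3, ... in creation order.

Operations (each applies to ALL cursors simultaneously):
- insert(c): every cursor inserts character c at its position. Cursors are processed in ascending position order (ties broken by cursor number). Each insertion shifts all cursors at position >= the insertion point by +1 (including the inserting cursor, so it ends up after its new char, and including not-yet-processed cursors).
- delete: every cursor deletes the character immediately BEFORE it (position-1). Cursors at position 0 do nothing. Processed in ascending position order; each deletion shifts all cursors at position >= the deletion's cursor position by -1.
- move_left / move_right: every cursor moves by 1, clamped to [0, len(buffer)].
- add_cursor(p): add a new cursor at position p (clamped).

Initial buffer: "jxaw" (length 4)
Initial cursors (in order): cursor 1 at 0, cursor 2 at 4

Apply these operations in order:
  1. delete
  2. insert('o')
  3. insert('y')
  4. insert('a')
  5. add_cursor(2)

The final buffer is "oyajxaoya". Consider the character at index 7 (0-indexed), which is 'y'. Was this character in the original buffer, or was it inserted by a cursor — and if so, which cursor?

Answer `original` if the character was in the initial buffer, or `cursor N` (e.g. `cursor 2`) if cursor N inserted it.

After op 1 (delete): buffer="jxa" (len 3), cursors c1@0 c2@3, authorship ...
After op 2 (insert('o')): buffer="ojxao" (len 5), cursors c1@1 c2@5, authorship 1...2
After op 3 (insert('y')): buffer="oyjxaoy" (len 7), cursors c1@2 c2@7, authorship 11...22
After op 4 (insert('a')): buffer="oyajxaoya" (len 9), cursors c1@3 c2@9, authorship 111...222
After op 5 (add_cursor(2)): buffer="oyajxaoya" (len 9), cursors c3@2 c1@3 c2@9, authorship 111...222
Authorship (.=original, N=cursor N): 1 1 1 . . . 2 2 2
Index 7: author = 2

Answer: cursor 2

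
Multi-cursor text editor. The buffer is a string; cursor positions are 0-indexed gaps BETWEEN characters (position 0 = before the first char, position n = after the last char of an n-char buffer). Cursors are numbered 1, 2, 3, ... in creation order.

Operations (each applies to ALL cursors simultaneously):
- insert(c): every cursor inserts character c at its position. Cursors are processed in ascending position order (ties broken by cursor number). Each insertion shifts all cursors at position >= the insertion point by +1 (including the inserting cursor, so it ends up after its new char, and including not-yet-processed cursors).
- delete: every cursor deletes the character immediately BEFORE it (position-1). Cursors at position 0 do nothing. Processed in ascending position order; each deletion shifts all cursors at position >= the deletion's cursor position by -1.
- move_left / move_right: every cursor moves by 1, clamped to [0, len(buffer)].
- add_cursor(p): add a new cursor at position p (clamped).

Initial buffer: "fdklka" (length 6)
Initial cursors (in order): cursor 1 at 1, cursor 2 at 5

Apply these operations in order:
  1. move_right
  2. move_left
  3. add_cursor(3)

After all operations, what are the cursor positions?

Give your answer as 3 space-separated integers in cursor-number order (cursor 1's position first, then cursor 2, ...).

After op 1 (move_right): buffer="fdklka" (len 6), cursors c1@2 c2@6, authorship ......
After op 2 (move_left): buffer="fdklka" (len 6), cursors c1@1 c2@5, authorship ......
After op 3 (add_cursor(3)): buffer="fdklka" (len 6), cursors c1@1 c3@3 c2@5, authorship ......

Answer: 1 5 3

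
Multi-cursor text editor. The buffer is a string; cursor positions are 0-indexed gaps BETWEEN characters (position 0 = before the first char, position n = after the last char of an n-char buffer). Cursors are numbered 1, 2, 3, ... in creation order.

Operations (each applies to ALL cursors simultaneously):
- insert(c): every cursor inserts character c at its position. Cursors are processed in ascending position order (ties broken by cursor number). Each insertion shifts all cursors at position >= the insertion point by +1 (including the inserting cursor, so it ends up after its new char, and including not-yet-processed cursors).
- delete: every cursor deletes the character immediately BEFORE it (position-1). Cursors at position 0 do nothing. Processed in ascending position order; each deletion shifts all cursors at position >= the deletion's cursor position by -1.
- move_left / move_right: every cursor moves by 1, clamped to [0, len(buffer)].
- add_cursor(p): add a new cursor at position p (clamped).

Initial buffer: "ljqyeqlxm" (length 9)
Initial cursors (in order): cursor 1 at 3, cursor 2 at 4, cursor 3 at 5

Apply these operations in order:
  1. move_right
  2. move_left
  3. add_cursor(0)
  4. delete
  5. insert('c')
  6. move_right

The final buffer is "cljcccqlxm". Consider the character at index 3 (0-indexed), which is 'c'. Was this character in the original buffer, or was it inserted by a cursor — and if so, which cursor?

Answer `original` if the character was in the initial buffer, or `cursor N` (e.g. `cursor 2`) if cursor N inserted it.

Answer: cursor 1

Derivation:
After op 1 (move_right): buffer="ljqyeqlxm" (len 9), cursors c1@4 c2@5 c3@6, authorship .........
After op 2 (move_left): buffer="ljqyeqlxm" (len 9), cursors c1@3 c2@4 c3@5, authorship .........
After op 3 (add_cursor(0)): buffer="ljqyeqlxm" (len 9), cursors c4@0 c1@3 c2@4 c3@5, authorship .........
After op 4 (delete): buffer="ljqlxm" (len 6), cursors c4@0 c1@2 c2@2 c3@2, authorship ......
After op 5 (insert('c')): buffer="cljcccqlxm" (len 10), cursors c4@1 c1@6 c2@6 c3@6, authorship 4..123....
After op 6 (move_right): buffer="cljcccqlxm" (len 10), cursors c4@2 c1@7 c2@7 c3@7, authorship 4..123....
Authorship (.=original, N=cursor N): 4 . . 1 2 3 . . . .
Index 3: author = 1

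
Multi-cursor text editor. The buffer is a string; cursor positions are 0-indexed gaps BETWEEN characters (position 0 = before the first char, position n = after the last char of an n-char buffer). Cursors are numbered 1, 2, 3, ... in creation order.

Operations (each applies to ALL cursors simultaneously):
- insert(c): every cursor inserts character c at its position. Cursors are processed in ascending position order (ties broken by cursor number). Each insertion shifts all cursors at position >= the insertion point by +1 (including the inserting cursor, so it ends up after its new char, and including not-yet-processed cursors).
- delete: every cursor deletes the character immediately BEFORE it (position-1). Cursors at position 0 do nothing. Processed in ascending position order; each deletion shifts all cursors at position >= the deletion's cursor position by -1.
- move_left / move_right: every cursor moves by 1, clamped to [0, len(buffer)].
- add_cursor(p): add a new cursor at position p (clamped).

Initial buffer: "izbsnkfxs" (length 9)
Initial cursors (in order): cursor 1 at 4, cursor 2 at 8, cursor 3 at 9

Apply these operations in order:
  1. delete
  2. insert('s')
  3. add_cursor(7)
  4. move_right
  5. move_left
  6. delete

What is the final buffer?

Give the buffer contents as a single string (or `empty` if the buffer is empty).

After op 1 (delete): buffer="izbnkf" (len 6), cursors c1@3 c2@6 c3@6, authorship ......
After op 2 (insert('s')): buffer="izbsnkfss" (len 9), cursors c1@4 c2@9 c3@9, authorship ...1...23
After op 3 (add_cursor(7)): buffer="izbsnkfss" (len 9), cursors c1@4 c4@7 c2@9 c3@9, authorship ...1...23
After op 4 (move_right): buffer="izbsnkfss" (len 9), cursors c1@5 c4@8 c2@9 c3@9, authorship ...1...23
After op 5 (move_left): buffer="izbsnkfss" (len 9), cursors c1@4 c4@7 c2@8 c3@8, authorship ...1...23
After op 6 (delete): buffer="izbns" (len 5), cursors c1@3 c2@4 c3@4 c4@4, authorship ....3

Answer: izbns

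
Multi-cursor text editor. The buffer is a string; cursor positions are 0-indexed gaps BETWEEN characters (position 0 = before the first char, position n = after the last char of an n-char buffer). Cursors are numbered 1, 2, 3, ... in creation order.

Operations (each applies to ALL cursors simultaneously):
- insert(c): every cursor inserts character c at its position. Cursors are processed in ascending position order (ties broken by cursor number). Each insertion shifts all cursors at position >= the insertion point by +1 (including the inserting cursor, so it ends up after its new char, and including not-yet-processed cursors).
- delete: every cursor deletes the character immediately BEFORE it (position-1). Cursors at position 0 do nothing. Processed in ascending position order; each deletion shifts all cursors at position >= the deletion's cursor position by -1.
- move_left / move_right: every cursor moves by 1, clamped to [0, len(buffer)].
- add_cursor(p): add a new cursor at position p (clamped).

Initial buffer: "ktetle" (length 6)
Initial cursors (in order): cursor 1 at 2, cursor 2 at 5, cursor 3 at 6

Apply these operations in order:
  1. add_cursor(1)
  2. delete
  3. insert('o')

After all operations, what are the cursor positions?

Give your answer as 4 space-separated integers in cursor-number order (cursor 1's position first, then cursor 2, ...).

After op 1 (add_cursor(1)): buffer="ktetle" (len 6), cursors c4@1 c1@2 c2@5 c3@6, authorship ......
After op 2 (delete): buffer="et" (len 2), cursors c1@0 c4@0 c2@2 c3@2, authorship ..
After op 3 (insert('o')): buffer="ooetoo" (len 6), cursors c1@2 c4@2 c2@6 c3@6, authorship 14..23

Answer: 2 6 6 2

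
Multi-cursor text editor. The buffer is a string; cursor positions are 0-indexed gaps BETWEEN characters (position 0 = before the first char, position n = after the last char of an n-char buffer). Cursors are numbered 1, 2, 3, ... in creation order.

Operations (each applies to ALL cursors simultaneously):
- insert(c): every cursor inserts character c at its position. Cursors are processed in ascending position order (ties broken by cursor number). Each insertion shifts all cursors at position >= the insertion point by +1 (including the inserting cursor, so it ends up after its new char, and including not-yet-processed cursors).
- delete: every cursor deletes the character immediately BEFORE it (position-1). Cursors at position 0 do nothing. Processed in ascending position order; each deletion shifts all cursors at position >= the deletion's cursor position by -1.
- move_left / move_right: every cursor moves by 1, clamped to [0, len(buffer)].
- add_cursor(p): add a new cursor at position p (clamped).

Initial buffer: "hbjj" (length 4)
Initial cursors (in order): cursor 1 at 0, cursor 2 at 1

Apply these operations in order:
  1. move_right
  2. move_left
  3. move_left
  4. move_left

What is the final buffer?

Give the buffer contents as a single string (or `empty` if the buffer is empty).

After op 1 (move_right): buffer="hbjj" (len 4), cursors c1@1 c2@2, authorship ....
After op 2 (move_left): buffer="hbjj" (len 4), cursors c1@0 c2@1, authorship ....
After op 3 (move_left): buffer="hbjj" (len 4), cursors c1@0 c2@0, authorship ....
After op 4 (move_left): buffer="hbjj" (len 4), cursors c1@0 c2@0, authorship ....

Answer: hbjj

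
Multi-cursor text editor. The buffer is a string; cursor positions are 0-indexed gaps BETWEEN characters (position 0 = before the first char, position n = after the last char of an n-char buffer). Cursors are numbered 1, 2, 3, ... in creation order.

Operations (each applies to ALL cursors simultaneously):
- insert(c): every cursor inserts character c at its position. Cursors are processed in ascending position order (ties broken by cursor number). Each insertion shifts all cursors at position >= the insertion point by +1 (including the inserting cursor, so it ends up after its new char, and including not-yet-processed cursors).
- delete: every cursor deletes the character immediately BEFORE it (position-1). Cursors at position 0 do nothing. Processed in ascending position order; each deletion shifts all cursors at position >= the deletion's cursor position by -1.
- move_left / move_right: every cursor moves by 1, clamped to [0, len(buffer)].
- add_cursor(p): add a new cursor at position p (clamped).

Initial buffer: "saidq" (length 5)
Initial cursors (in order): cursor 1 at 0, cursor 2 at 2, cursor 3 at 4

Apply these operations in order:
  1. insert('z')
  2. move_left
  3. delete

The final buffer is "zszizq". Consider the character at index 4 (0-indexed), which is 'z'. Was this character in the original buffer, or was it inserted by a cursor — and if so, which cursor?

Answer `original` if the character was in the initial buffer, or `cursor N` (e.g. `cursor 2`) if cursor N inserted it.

After op 1 (insert('z')): buffer="zsazidzq" (len 8), cursors c1@1 c2@4 c3@7, authorship 1..2..3.
After op 2 (move_left): buffer="zsazidzq" (len 8), cursors c1@0 c2@3 c3@6, authorship 1..2..3.
After op 3 (delete): buffer="zszizq" (len 6), cursors c1@0 c2@2 c3@4, authorship 1.2.3.
Authorship (.=original, N=cursor N): 1 . 2 . 3 .
Index 4: author = 3

Answer: cursor 3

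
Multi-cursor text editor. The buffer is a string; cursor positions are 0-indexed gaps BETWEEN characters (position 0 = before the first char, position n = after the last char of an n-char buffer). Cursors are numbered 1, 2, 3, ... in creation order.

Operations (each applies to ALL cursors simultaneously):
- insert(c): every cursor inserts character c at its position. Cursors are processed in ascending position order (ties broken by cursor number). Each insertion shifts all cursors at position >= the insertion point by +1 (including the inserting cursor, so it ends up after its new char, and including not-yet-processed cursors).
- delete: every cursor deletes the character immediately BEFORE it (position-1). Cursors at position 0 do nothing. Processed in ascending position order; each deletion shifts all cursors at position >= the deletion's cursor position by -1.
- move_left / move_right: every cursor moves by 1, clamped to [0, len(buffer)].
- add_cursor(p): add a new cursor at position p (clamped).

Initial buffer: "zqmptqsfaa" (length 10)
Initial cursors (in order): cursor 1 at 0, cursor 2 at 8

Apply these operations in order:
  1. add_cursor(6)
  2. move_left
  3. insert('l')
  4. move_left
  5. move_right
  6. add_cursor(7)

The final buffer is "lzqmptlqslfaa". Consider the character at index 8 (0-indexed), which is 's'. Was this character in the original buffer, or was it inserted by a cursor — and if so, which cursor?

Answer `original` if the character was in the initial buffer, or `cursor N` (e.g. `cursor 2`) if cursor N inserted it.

Answer: original

Derivation:
After op 1 (add_cursor(6)): buffer="zqmptqsfaa" (len 10), cursors c1@0 c3@6 c2@8, authorship ..........
After op 2 (move_left): buffer="zqmptqsfaa" (len 10), cursors c1@0 c3@5 c2@7, authorship ..........
After op 3 (insert('l')): buffer="lzqmptlqslfaa" (len 13), cursors c1@1 c3@7 c2@10, authorship 1.....3..2...
After op 4 (move_left): buffer="lzqmptlqslfaa" (len 13), cursors c1@0 c3@6 c2@9, authorship 1.....3..2...
After op 5 (move_right): buffer="lzqmptlqslfaa" (len 13), cursors c1@1 c3@7 c2@10, authorship 1.....3..2...
After op 6 (add_cursor(7)): buffer="lzqmptlqslfaa" (len 13), cursors c1@1 c3@7 c4@7 c2@10, authorship 1.....3..2...
Authorship (.=original, N=cursor N): 1 . . . . . 3 . . 2 . . .
Index 8: author = original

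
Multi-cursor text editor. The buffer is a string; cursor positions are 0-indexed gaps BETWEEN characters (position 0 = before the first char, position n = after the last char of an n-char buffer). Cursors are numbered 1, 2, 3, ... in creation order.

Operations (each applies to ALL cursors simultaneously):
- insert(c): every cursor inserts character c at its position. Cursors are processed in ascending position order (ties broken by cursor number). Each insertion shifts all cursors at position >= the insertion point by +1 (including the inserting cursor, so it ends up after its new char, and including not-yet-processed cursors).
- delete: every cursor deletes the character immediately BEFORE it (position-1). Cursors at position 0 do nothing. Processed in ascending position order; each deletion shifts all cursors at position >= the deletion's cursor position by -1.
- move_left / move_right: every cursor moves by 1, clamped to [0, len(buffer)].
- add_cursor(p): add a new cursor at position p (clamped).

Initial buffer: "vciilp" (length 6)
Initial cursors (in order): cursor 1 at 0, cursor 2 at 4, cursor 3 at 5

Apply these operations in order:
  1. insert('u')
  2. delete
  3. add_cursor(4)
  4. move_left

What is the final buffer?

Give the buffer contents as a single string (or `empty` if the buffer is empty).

After op 1 (insert('u')): buffer="uvciiulup" (len 9), cursors c1@1 c2@6 c3@8, authorship 1....2.3.
After op 2 (delete): buffer="vciilp" (len 6), cursors c1@0 c2@4 c3@5, authorship ......
After op 3 (add_cursor(4)): buffer="vciilp" (len 6), cursors c1@0 c2@4 c4@4 c3@5, authorship ......
After op 4 (move_left): buffer="vciilp" (len 6), cursors c1@0 c2@3 c4@3 c3@4, authorship ......

Answer: vciilp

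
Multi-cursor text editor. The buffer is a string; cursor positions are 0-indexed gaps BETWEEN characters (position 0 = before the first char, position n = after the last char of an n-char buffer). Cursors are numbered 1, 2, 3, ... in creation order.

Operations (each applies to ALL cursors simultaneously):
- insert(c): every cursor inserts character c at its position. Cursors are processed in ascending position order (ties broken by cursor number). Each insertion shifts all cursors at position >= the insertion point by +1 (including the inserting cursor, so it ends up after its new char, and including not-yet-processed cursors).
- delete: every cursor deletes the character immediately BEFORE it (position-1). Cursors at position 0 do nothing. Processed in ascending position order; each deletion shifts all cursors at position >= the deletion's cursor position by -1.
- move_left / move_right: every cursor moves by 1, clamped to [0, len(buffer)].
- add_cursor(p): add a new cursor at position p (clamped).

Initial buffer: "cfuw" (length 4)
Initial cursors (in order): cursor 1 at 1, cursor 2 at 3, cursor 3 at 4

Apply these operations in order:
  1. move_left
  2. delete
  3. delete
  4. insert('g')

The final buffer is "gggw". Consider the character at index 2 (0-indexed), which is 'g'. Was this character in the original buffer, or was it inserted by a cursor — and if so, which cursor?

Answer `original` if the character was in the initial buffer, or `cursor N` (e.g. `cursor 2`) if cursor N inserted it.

After op 1 (move_left): buffer="cfuw" (len 4), cursors c1@0 c2@2 c3@3, authorship ....
After op 2 (delete): buffer="cw" (len 2), cursors c1@0 c2@1 c3@1, authorship ..
After op 3 (delete): buffer="w" (len 1), cursors c1@0 c2@0 c3@0, authorship .
After op 4 (insert('g')): buffer="gggw" (len 4), cursors c1@3 c2@3 c3@3, authorship 123.
Authorship (.=original, N=cursor N): 1 2 3 .
Index 2: author = 3

Answer: cursor 3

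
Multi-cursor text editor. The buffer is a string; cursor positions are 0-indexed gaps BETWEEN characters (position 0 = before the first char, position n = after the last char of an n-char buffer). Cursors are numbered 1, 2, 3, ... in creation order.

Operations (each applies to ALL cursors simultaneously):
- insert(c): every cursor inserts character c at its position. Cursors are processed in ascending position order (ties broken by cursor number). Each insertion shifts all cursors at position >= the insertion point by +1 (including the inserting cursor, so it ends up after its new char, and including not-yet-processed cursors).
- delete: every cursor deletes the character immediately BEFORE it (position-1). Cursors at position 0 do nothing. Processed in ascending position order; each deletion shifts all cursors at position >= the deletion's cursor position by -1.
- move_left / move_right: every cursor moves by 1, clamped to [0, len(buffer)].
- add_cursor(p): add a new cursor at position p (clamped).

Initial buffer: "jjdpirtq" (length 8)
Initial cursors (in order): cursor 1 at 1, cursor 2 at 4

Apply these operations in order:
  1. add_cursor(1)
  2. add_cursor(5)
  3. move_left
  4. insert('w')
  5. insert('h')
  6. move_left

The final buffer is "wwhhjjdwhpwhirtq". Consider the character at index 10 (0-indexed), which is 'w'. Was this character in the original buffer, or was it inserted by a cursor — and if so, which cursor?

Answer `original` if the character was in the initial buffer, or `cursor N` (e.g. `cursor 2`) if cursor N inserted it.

After op 1 (add_cursor(1)): buffer="jjdpirtq" (len 8), cursors c1@1 c3@1 c2@4, authorship ........
After op 2 (add_cursor(5)): buffer="jjdpirtq" (len 8), cursors c1@1 c3@1 c2@4 c4@5, authorship ........
After op 3 (move_left): buffer="jjdpirtq" (len 8), cursors c1@0 c3@0 c2@3 c4@4, authorship ........
After op 4 (insert('w')): buffer="wwjjdwpwirtq" (len 12), cursors c1@2 c3@2 c2@6 c4@8, authorship 13...2.4....
After op 5 (insert('h')): buffer="wwhhjjdwhpwhirtq" (len 16), cursors c1@4 c3@4 c2@9 c4@12, authorship 1313...22.44....
After op 6 (move_left): buffer="wwhhjjdwhpwhirtq" (len 16), cursors c1@3 c3@3 c2@8 c4@11, authorship 1313...22.44....
Authorship (.=original, N=cursor N): 1 3 1 3 . . . 2 2 . 4 4 . . . .
Index 10: author = 4

Answer: cursor 4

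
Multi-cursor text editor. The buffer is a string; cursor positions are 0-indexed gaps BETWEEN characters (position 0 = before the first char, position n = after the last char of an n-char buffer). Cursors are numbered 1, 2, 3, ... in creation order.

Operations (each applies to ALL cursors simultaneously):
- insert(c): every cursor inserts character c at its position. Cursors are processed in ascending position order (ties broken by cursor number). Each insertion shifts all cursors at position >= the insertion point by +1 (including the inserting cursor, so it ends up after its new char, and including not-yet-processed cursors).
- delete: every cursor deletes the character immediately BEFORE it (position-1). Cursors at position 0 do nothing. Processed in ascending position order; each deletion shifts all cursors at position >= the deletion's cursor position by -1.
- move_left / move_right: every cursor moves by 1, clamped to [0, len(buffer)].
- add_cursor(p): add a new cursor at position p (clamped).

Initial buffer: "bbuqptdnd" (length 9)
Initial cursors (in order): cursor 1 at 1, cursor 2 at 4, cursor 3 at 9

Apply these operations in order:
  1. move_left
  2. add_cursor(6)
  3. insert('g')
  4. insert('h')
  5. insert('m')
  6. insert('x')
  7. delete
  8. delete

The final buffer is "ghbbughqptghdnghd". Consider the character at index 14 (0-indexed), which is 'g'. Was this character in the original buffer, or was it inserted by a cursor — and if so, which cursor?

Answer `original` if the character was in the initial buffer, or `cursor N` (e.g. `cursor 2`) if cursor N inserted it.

Answer: cursor 3

Derivation:
After op 1 (move_left): buffer="bbuqptdnd" (len 9), cursors c1@0 c2@3 c3@8, authorship .........
After op 2 (add_cursor(6)): buffer="bbuqptdnd" (len 9), cursors c1@0 c2@3 c4@6 c3@8, authorship .........
After op 3 (insert('g')): buffer="gbbugqptgdngd" (len 13), cursors c1@1 c2@5 c4@9 c3@12, authorship 1...2...4..3.
After op 4 (insert('h')): buffer="ghbbughqptghdnghd" (len 17), cursors c1@2 c2@7 c4@12 c3@16, authorship 11...22...44..33.
After op 5 (insert('m')): buffer="ghmbbughmqptghmdnghmd" (len 21), cursors c1@3 c2@9 c4@15 c3@20, authorship 111...222...444..333.
After op 6 (insert('x')): buffer="ghmxbbughmxqptghmxdnghmxd" (len 25), cursors c1@4 c2@11 c4@18 c3@24, authorship 1111...2222...4444..3333.
After op 7 (delete): buffer="ghmbbughmqptghmdnghmd" (len 21), cursors c1@3 c2@9 c4@15 c3@20, authorship 111...222...444..333.
After op 8 (delete): buffer="ghbbughqptghdnghd" (len 17), cursors c1@2 c2@7 c4@12 c3@16, authorship 11...22...44..33.
Authorship (.=original, N=cursor N): 1 1 . . . 2 2 . . . 4 4 . . 3 3 .
Index 14: author = 3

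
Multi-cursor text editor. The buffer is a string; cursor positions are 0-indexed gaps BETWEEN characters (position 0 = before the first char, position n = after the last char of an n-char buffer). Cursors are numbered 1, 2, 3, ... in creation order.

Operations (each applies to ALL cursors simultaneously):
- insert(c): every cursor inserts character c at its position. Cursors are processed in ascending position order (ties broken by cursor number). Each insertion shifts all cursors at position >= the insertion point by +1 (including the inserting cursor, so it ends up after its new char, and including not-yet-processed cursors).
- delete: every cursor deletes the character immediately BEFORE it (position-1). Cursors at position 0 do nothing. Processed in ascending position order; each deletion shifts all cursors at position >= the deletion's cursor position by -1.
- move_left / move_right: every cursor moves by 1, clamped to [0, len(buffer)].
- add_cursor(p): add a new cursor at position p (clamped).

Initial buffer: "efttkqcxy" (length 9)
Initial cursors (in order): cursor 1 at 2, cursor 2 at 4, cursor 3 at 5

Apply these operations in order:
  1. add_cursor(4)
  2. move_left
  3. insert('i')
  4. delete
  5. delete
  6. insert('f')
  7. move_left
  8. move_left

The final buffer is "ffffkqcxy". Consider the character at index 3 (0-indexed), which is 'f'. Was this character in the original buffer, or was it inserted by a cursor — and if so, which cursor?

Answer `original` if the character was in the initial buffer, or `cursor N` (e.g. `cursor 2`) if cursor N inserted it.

After op 1 (add_cursor(4)): buffer="efttkqcxy" (len 9), cursors c1@2 c2@4 c4@4 c3@5, authorship .........
After op 2 (move_left): buffer="efttkqcxy" (len 9), cursors c1@1 c2@3 c4@3 c3@4, authorship .........
After op 3 (insert('i')): buffer="eiftiitikqcxy" (len 13), cursors c1@2 c2@6 c4@6 c3@8, authorship .1..24.3.....
After op 4 (delete): buffer="efttkqcxy" (len 9), cursors c1@1 c2@3 c4@3 c3@4, authorship .........
After op 5 (delete): buffer="kqcxy" (len 5), cursors c1@0 c2@0 c3@0 c4@0, authorship .....
After op 6 (insert('f')): buffer="ffffkqcxy" (len 9), cursors c1@4 c2@4 c3@4 c4@4, authorship 1234.....
After op 7 (move_left): buffer="ffffkqcxy" (len 9), cursors c1@3 c2@3 c3@3 c4@3, authorship 1234.....
After op 8 (move_left): buffer="ffffkqcxy" (len 9), cursors c1@2 c2@2 c3@2 c4@2, authorship 1234.....
Authorship (.=original, N=cursor N): 1 2 3 4 . . . . .
Index 3: author = 4

Answer: cursor 4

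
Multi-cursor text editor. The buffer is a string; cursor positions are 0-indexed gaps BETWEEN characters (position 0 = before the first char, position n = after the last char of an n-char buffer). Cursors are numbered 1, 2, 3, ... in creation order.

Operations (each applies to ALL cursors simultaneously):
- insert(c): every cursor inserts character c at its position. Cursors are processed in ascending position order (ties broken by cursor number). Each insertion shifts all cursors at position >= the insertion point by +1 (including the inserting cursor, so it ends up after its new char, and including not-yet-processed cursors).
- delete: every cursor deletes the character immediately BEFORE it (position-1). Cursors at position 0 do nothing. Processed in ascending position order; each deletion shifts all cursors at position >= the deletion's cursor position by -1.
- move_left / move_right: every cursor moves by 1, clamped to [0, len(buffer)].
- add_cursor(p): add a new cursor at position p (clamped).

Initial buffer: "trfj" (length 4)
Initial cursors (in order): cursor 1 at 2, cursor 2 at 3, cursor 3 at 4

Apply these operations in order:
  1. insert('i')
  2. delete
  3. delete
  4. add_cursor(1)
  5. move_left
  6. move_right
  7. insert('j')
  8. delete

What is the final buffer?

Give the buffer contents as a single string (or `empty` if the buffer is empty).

Answer: t

Derivation:
After op 1 (insert('i')): buffer="trifiji" (len 7), cursors c1@3 c2@5 c3@7, authorship ..1.2.3
After op 2 (delete): buffer="trfj" (len 4), cursors c1@2 c2@3 c3@4, authorship ....
After op 3 (delete): buffer="t" (len 1), cursors c1@1 c2@1 c3@1, authorship .
After op 4 (add_cursor(1)): buffer="t" (len 1), cursors c1@1 c2@1 c3@1 c4@1, authorship .
After op 5 (move_left): buffer="t" (len 1), cursors c1@0 c2@0 c3@0 c4@0, authorship .
After op 6 (move_right): buffer="t" (len 1), cursors c1@1 c2@1 c3@1 c4@1, authorship .
After op 7 (insert('j')): buffer="tjjjj" (len 5), cursors c1@5 c2@5 c3@5 c4@5, authorship .1234
After op 8 (delete): buffer="t" (len 1), cursors c1@1 c2@1 c3@1 c4@1, authorship .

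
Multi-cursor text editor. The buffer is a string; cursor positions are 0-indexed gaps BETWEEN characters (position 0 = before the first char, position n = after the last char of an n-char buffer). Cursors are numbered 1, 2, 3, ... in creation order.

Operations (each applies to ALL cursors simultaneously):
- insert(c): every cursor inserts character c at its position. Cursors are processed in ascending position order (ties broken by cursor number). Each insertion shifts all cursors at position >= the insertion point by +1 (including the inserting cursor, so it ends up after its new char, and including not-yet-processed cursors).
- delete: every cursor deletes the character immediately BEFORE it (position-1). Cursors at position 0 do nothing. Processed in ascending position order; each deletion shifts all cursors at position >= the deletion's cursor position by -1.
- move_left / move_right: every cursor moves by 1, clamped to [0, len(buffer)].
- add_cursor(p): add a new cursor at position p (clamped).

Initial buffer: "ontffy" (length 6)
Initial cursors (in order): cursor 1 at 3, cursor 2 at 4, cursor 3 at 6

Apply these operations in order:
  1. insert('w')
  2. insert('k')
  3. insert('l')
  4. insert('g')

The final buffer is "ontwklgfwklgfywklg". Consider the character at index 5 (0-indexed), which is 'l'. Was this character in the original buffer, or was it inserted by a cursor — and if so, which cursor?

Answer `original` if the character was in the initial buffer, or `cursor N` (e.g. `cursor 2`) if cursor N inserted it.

After op 1 (insert('w')): buffer="ontwfwfyw" (len 9), cursors c1@4 c2@6 c3@9, authorship ...1.2..3
After op 2 (insert('k')): buffer="ontwkfwkfywk" (len 12), cursors c1@5 c2@8 c3@12, authorship ...11.22..33
After op 3 (insert('l')): buffer="ontwklfwklfywkl" (len 15), cursors c1@6 c2@10 c3@15, authorship ...111.222..333
After op 4 (insert('g')): buffer="ontwklgfwklgfywklg" (len 18), cursors c1@7 c2@12 c3@18, authorship ...1111.2222..3333
Authorship (.=original, N=cursor N): . . . 1 1 1 1 . 2 2 2 2 . . 3 3 3 3
Index 5: author = 1

Answer: cursor 1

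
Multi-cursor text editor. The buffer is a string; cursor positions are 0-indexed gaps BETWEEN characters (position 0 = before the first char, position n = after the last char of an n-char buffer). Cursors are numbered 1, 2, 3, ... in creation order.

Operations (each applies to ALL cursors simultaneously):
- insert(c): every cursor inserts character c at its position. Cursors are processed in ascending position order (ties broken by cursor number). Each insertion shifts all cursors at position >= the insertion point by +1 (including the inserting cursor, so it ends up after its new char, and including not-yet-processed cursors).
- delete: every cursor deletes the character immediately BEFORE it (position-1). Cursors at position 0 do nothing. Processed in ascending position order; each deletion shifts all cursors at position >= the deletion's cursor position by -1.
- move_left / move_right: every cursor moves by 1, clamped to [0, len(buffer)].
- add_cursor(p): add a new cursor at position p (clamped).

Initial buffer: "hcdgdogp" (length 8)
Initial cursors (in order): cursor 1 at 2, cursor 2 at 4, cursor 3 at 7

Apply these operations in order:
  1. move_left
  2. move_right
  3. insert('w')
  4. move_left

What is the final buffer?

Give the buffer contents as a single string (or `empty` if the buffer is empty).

After op 1 (move_left): buffer="hcdgdogp" (len 8), cursors c1@1 c2@3 c3@6, authorship ........
After op 2 (move_right): buffer="hcdgdogp" (len 8), cursors c1@2 c2@4 c3@7, authorship ........
After op 3 (insert('w')): buffer="hcwdgwdogwp" (len 11), cursors c1@3 c2@6 c3@10, authorship ..1..2...3.
After op 4 (move_left): buffer="hcwdgwdogwp" (len 11), cursors c1@2 c2@5 c3@9, authorship ..1..2...3.

Answer: hcwdgwdogwp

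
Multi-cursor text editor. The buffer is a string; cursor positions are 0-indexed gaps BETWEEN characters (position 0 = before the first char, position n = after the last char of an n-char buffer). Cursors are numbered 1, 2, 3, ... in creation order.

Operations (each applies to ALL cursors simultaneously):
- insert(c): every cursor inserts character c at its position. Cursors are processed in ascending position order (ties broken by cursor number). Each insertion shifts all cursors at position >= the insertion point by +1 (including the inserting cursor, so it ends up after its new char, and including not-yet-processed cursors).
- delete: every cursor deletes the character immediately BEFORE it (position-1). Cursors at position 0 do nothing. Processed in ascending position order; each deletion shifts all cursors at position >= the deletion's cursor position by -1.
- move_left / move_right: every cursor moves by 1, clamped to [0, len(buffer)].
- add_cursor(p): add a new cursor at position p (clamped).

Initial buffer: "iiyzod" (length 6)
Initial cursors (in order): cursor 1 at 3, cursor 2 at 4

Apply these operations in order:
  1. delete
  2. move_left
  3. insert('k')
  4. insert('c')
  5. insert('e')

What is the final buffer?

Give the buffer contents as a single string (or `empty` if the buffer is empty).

After op 1 (delete): buffer="iiod" (len 4), cursors c1@2 c2@2, authorship ....
After op 2 (move_left): buffer="iiod" (len 4), cursors c1@1 c2@1, authorship ....
After op 3 (insert('k')): buffer="ikkiod" (len 6), cursors c1@3 c2@3, authorship .12...
After op 4 (insert('c')): buffer="ikkcciod" (len 8), cursors c1@5 c2@5, authorship .1212...
After op 5 (insert('e')): buffer="ikkcceeiod" (len 10), cursors c1@7 c2@7, authorship .121212...

Answer: ikkcceeiod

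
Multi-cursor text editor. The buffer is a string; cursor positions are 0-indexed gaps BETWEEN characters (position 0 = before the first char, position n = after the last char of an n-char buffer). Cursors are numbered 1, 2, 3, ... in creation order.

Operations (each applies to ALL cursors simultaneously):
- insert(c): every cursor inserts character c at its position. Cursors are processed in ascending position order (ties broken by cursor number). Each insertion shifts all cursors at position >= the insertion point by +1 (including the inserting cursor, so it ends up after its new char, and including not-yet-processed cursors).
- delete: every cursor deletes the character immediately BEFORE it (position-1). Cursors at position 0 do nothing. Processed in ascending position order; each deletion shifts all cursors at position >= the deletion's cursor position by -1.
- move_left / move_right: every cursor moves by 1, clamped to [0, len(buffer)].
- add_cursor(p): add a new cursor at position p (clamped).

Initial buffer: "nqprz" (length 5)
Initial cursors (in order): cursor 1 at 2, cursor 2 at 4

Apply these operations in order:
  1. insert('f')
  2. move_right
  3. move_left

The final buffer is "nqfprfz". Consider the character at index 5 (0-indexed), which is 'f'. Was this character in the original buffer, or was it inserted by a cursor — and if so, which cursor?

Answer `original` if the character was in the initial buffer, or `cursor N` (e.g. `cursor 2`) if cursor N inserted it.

Answer: cursor 2

Derivation:
After op 1 (insert('f')): buffer="nqfprfz" (len 7), cursors c1@3 c2@6, authorship ..1..2.
After op 2 (move_right): buffer="nqfprfz" (len 7), cursors c1@4 c2@7, authorship ..1..2.
After op 3 (move_left): buffer="nqfprfz" (len 7), cursors c1@3 c2@6, authorship ..1..2.
Authorship (.=original, N=cursor N): . . 1 . . 2 .
Index 5: author = 2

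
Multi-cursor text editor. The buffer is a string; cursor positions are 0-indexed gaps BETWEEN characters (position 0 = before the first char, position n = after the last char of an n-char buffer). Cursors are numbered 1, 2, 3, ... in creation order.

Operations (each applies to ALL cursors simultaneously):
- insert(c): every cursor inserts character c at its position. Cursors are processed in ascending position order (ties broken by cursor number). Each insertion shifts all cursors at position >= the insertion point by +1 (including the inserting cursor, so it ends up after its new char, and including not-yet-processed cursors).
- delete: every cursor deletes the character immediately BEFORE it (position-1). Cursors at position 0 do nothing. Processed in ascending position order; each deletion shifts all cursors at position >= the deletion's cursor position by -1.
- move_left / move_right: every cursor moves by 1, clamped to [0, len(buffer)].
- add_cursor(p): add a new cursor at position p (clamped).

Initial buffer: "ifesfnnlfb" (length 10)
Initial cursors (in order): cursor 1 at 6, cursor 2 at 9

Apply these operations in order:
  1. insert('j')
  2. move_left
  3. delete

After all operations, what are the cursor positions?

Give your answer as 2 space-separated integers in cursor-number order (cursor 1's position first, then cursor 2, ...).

After op 1 (insert('j')): buffer="ifesfnjnlfjb" (len 12), cursors c1@7 c2@11, authorship ......1...2.
After op 2 (move_left): buffer="ifesfnjnlfjb" (len 12), cursors c1@6 c2@10, authorship ......1...2.
After op 3 (delete): buffer="ifesfjnljb" (len 10), cursors c1@5 c2@8, authorship .....1..2.

Answer: 5 8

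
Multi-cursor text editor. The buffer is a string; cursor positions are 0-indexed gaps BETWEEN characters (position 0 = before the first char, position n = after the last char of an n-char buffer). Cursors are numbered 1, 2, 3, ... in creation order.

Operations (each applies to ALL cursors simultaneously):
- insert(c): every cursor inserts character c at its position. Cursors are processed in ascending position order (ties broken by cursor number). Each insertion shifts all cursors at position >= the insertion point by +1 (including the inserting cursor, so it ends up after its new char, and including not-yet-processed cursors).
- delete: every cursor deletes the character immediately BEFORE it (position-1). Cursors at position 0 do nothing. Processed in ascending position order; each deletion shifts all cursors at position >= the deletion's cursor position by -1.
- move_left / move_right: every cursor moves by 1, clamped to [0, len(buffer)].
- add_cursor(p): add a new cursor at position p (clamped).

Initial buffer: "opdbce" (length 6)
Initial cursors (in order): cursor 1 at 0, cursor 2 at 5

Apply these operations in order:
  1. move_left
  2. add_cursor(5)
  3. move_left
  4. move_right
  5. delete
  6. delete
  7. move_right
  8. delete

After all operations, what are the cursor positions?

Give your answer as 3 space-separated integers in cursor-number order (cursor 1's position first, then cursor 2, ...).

Answer: 0 0 0

Derivation:
After op 1 (move_left): buffer="opdbce" (len 6), cursors c1@0 c2@4, authorship ......
After op 2 (add_cursor(5)): buffer="opdbce" (len 6), cursors c1@0 c2@4 c3@5, authorship ......
After op 3 (move_left): buffer="opdbce" (len 6), cursors c1@0 c2@3 c3@4, authorship ......
After op 4 (move_right): buffer="opdbce" (len 6), cursors c1@1 c2@4 c3@5, authorship ......
After op 5 (delete): buffer="pde" (len 3), cursors c1@0 c2@2 c3@2, authorship ...
After op 6 (delete): buffer="e" (len 1), cursors c1@0 c2@0 c3@0, authorship .
After op 7 (move_right): buffer="e" (len 1), cursors c1@1 c2@1 c3@1, authorship .
After op 8 (delete): buffer="" (len 0), cursors c1@0 c2@0 c3@0, authorship 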